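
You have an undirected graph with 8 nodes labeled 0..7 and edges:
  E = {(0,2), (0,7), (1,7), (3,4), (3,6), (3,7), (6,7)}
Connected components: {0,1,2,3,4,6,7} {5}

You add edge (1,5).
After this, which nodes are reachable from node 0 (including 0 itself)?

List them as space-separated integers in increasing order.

Before: nodes reachable from 0: {0,1,2,3,4,6,7}
Adding (1,5): merges 0's component with another. Reachability grows.
After: nodes reachable from 0: {0,1,2,3,4,5,6,7}

Answer: 0 1 2 3 4 5 6 7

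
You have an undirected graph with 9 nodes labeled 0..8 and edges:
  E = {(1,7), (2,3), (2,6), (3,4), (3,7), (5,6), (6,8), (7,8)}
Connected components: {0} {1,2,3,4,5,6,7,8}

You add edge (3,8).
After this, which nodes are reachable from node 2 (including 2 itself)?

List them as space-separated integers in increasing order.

Before: nodes reachable from 2: {1,2,3,4,5,6,7,8}
Adding (3,8): both endpoints already in same component. Reachability from 2 unchanged.
After: nodes reachable from 2: {1,2,3,4,5,6,7,8}

Answer: 1 2 3 4 5 6 7 8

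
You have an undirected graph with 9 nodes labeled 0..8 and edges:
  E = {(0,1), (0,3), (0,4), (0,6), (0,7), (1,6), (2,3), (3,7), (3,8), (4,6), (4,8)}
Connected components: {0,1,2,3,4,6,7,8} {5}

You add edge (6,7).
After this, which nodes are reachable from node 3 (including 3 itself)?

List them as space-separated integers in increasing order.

Answer: 0 1 2 3 4 6 7 8

Derivation:
Before: nodes reachable from 3: {0,1,2,3,4,6,7,8}
Adding (6,7): both endpoints already in same component. Reachability from 3 unchanged.
After: nodes reachable from 3: {0,1,2,3,4,6,7,8}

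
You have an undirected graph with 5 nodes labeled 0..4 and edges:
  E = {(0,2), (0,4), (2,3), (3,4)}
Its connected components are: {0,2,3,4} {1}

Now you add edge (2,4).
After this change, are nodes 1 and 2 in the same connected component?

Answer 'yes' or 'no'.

Initial components: {0,2,3,4} {1}
Adding edge (2,4): both already in same component {0,2,3,4}. No change.
New components: {0,2,3,4} {1}
Are 1 and 2 in the same component? no

Answer: no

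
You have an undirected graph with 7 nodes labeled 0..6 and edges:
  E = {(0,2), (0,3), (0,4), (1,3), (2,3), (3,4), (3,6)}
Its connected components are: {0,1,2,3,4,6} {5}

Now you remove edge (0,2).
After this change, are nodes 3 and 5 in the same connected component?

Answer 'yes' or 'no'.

Answer: no

Derivation:
Initial components: {0,1,2,3,4,6} {5}
Removing edge (0,2): not a bridge — component count unchanged at 2.
New components: {0,1,2,3,4,6} {5}
Are 3 and 5 in the same component? no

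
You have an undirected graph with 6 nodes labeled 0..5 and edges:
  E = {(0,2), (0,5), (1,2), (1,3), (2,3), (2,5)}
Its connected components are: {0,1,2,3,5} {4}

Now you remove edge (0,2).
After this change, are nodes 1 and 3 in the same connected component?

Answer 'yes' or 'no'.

Answer: yes

Derivation:
Initial components: {0,1,2,3,5} {4}
Removing edge (0,2): not a bridge — component count unchanged at 2.
New components: {0,1,2,3,5} {4}
Are 1 and 3 in the same component? yes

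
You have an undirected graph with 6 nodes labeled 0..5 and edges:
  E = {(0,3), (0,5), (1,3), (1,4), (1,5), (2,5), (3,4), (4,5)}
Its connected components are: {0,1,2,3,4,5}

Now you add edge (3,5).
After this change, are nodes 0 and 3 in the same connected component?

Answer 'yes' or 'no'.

Answer: yes

Derivation:
Initial components: {0,1,2,3,4,5}
Adding edge (3,5): both already in same component {0,1,2,3,4,5}. No change.
New components: {0,1,2,3,4,5}
Are 0 and 3 in the same component? yes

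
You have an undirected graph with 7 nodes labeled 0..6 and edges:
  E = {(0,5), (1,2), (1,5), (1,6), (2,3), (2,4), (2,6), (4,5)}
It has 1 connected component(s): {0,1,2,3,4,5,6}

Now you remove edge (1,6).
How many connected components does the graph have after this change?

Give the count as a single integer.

Answer: 1

Derivation:
Initial component count: 1
Remove (1,6): not a bridge. Count unchanged: 1.
  After removal, components: {0,1,2,3,4,5,6}
New component count: 1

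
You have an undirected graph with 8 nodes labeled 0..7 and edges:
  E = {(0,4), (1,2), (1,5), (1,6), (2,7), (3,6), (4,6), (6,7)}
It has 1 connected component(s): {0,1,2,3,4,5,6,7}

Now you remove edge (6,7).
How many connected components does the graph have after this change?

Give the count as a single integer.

Answer: 1

Derivation:
Initial component count: 1
Remove (6,7): not a bridge. Count unchanged: 1.
  After removal, components: {0,1,2,3,4,5,6,7}
New component count: 1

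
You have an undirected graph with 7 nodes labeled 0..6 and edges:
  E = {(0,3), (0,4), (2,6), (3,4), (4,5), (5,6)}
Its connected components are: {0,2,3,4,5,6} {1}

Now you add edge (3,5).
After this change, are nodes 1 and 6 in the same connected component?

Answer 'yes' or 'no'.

Initial components: {0,2,3,4,5,6} {1}
Adding edge (3,5): both already in same component {0,2,3,4,5,6}. No change.
New components: {0,2,3,4,5,6} {1}
Are 1 and 6 in the same component? no

Answer: no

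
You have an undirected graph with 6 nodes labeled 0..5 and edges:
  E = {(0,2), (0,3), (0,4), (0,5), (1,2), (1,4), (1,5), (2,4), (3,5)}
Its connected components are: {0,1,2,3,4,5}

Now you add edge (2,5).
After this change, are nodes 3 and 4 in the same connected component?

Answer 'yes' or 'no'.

Initial components: {0,1,2,3,4,5}
Adding edge (2,5): both already in same component {0,1,2,3,4,5}. No change.
New components: {0,1,2,3,4,5}
Are 3 and 4 in the same component? yes

Answer: yes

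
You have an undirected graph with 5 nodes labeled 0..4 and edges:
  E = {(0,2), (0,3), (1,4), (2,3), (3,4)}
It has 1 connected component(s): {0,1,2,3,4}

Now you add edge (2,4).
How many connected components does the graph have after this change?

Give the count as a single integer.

Initial component count: 1
Add (2,4): endpoints already in same component. Count unchanged: 1.
New component count: 1

Answer: 1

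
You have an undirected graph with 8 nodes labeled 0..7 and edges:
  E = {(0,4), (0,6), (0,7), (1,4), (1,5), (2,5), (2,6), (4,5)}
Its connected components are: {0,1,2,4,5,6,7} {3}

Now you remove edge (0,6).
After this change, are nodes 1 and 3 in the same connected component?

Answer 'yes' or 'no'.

Answer: no

Derivation:
Initial components: {0,1,2,4,5,6,7} {3}
Removing edge (0,6): not a bridge — component count unchanged at 2.
New components: {0,1,2,4,5,6,7} {3}
Are 1 and 3 in the same component? no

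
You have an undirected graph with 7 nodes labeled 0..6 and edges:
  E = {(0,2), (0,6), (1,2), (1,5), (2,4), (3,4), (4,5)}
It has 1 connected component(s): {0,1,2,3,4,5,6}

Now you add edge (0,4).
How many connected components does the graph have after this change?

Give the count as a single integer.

Answer: 1

Derivation:
Initial component count: 1
Add (0,4): endpoints already in same component. Count unchanged: 1.
New component count: 1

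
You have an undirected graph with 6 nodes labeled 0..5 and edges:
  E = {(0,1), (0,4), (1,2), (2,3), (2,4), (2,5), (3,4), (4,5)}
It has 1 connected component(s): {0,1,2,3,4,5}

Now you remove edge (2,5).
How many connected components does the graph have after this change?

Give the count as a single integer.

Answer: 1

Derivation:
Initial component count: 1
Remove (2,5): not a bridge. Count unchanged: 1.
  After removal, components: {0,1,2,3,4,5}
New component count: 1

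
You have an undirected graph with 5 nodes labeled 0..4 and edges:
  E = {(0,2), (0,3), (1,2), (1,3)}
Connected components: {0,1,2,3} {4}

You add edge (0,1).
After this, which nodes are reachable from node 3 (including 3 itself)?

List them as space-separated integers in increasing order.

Before: nodes reachable from 3: {0,1,2,3}
Adding (0,1): both endpoints already in same component. Reachability from 3 unchanged.
After: nodes reachable from 3: {0,1,2,3}

Answer: 0 1 2 3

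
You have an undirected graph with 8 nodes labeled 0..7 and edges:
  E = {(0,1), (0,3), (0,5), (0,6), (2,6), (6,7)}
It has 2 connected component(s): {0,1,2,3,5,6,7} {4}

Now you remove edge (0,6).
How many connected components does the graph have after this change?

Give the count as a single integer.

Answer: 3

Derivation:
Initial component count: 2
Remove (0,6): it was a bridge. Count increases: 2 -> 3.
  After removal, components: {0,1,3,5} {2,6,7} {4}
New component count: 3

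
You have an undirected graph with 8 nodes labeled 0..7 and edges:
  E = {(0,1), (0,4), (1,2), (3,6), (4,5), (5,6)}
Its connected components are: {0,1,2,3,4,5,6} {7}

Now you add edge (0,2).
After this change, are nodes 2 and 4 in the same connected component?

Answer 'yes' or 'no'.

Initial components: {0,1,2,3,4,5,6} {7}
Adding edge (0,2): both already in same component {0,1,2,3,4,5,6}. No change.
New components: {0,1,2,3,4,5,6} {7}
Are 2 and 4 in the same component? yes

Answer: yes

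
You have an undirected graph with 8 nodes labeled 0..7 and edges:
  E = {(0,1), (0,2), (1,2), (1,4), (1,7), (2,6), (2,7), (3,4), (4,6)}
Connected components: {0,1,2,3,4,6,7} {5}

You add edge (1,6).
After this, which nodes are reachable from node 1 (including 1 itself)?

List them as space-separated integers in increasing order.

Before: nodes reachable from 1: {0,1,2,3,4,6,7}
Adding (1,6): both endpoints already in same component. Reachability from 1 unchanged.
After: nodes reachable from 1: {0,1,2,3,4,6,7}

Answer: 0 1 2 3 4 6 7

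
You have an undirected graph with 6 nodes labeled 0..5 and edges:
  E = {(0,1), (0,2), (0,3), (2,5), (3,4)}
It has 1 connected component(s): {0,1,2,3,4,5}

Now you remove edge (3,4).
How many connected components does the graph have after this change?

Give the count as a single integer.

Answer: 2

Derivation:
Initial component count: 1
Remove (3,4): it was a bridge. Count increases: 1 -> 2.
  After removal, components: {0,1,2,3,5} {4}
New component count: 2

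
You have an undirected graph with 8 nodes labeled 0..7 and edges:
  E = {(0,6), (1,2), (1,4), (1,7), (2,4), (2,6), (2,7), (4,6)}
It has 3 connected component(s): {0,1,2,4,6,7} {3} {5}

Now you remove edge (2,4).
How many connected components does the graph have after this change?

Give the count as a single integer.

Initial component count: 3
Remove (2,4): not a bridge. Count unchanged: 3.
  After removal, components: {0,1,2,4,6,7} {3} {5}
New component count: 3

Answer: 3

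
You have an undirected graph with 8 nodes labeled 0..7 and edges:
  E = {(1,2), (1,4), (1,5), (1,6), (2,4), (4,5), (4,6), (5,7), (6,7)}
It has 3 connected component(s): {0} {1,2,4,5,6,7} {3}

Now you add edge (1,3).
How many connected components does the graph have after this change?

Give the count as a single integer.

Initial component count: 3
Add (1,3): merges two components. Count decreases: 3 -> 2.
New component count: 2

Answer: 2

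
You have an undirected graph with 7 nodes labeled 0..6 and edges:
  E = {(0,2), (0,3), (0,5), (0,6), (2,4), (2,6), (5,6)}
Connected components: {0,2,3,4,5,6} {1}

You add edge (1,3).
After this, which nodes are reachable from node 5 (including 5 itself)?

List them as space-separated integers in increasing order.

Answer: 0 1 2 3 4 5 6

Derivation:
Before: nodes reachable from 5: {0,2,3,4,5,6}
Adding (1,3): merges 5's component with another. Reachability grows.
After: nodes reachable from 5: {0,1,2,3,4,5,6}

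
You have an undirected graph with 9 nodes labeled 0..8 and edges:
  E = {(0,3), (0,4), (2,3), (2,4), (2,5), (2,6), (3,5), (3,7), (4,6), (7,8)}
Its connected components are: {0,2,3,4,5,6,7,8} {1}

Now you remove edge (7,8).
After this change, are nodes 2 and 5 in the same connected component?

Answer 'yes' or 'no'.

Answer: yes

Derivation:
Initial components: {0,2,3,4,5,6,7,8} {1}
Removing edge (7,8): it was a bridge — component count 2 -> 3.
New components: {0,2,3,4,5,6,7} {1} {8}
Are 2 and 5 in the same component? yes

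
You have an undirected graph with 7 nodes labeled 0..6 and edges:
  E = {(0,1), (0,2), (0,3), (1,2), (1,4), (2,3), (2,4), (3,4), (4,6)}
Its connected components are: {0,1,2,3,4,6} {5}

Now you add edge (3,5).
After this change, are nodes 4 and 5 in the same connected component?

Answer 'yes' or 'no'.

Answer: yes

Derivation:
Initial components: {0,1,2,3,4,6} {5}
Adding edge (3,5): merges {0,1,2,3,4,6} and {5}.
New components: {0,1,2,3,4,5,6}
Are 4 and 5 in the same component? yes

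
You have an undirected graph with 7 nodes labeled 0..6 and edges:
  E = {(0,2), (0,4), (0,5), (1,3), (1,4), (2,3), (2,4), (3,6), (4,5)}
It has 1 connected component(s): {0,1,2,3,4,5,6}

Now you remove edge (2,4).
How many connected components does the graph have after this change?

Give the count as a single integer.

Initial component count: 1
Remove (2,4): not a bridge. Count unchanged: 1.
  After removal, components: {0,1,2,3,4,5,6}
New component count: 1

Answer: 1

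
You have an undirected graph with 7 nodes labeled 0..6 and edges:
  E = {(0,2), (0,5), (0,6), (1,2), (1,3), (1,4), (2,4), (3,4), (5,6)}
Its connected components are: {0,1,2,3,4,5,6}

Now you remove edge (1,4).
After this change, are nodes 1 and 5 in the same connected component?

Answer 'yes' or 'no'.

Initial components: {0,1,2,3,4,5,6}
Removing edge (1,4): not a bridge — component count unchanged at 1.
New components: {0,1,2,3,4,5,6}
Are 1 and 5 in the same component? yes

Answer: yes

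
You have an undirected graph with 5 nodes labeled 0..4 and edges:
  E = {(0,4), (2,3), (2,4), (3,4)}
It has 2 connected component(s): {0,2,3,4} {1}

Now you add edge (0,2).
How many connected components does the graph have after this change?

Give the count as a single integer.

Initial component count: 2
Add (0,2): endpoints already in same component. Count unchanged: 2.
New component count: 2

Answer: 2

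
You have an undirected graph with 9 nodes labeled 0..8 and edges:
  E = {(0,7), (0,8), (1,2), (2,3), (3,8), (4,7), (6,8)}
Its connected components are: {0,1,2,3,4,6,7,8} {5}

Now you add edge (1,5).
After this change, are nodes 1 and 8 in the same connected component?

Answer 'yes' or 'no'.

Initial components: {0,1,2,3,4,6,7,8} {5}
Adding edge (1,5): merges {0,1,2,3,4,6,7,8} and {5}.
New components: {0,1,2,3,4,5,6,7,8}
Are 1 and 8 in the same component? yes

Answer: yes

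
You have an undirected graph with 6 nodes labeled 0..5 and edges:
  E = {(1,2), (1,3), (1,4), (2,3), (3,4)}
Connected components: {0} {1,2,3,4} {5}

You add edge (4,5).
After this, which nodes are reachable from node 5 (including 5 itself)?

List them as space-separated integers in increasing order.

Before: nodes reachable from 5: {5}
Adding (4,5): merges 5's component with another. Reachability grows.
After: nodes reachable from 5: {1,2,3,4,5}

Answer: 1 2 3 4 5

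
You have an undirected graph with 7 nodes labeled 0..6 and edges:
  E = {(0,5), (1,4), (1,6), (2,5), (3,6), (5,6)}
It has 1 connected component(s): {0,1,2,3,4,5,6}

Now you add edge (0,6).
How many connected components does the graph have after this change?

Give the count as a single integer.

Initial component count: 1
Add (0,6): endpoints already in same component. Count unchanged: 1.
New component count: 1

Answer: 1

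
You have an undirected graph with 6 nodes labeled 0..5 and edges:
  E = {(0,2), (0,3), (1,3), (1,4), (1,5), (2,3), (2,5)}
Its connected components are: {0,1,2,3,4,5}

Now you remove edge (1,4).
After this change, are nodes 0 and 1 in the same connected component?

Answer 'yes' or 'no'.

Answer: yes

Derivation:
Initial components: {0,1,2,3,4,5}
Removing edge (1,4): it was a bridge — component count 1 -> 2.
New components: {0,1,2,3,5} {4}
Are 0 and 1 in the same component? yes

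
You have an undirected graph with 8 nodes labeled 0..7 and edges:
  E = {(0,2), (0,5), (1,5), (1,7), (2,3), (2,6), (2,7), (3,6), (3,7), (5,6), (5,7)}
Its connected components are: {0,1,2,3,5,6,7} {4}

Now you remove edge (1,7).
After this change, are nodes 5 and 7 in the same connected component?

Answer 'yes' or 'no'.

Answer: yes

Derivation:
Initial components: {0,1,2,3,5,6,7} {4}
Removing edge (1,7): not a bridge — component count unchanged at 2.
New components: {0,1,2,3,5,6,7} {4}
Are 5 and 7 in the same component? yes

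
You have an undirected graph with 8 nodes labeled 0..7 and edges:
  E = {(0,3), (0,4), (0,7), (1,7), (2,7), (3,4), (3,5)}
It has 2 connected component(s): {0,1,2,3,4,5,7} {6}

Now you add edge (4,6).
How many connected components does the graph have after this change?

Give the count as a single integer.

Answer: 1

Derivation:
Initial component count: 2
Add (4,6): merges two components. Count decreases: 2 -> 1.
New component count: 1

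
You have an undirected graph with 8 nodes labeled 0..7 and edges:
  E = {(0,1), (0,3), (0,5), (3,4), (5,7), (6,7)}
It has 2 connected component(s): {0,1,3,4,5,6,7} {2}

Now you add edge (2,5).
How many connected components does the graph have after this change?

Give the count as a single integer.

Initial component count: 2
Add (2,5): merges two components. Count decreases: 2 -> 1.
New component count: 1

Answer: 1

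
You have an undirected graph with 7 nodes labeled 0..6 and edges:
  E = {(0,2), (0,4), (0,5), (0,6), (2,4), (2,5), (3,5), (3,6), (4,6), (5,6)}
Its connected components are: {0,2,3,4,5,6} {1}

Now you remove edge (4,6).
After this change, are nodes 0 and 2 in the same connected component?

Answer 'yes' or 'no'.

Initial components: {0,2,3,4,5,6} {1}
Removing edge (4,6): not a bridge — component count unchanged at 2.
New components: {0,2,3,4,5,6} {1}
Are 0 and 2 in the same component? yes

Answer: yes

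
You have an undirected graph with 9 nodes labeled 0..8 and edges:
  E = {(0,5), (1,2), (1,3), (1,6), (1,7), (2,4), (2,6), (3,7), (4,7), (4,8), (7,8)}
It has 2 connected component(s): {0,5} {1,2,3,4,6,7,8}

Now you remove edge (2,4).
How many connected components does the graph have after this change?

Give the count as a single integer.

Initial component count: 2
Remove (2,4): not a bridge. Count unchanged: 2.
  After removal, components: {0,5} {1,2,3,4,6,7,8}
New component count: 2

Answer: 2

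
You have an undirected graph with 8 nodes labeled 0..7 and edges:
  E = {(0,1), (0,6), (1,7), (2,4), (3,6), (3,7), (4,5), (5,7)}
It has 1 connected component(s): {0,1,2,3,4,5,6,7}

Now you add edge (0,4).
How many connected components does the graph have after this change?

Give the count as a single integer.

Answer: 1

Derivation:
Initial component count: 1
Add (0,4): endpoints already in same component. Count unchanged: 1.
New component count: 1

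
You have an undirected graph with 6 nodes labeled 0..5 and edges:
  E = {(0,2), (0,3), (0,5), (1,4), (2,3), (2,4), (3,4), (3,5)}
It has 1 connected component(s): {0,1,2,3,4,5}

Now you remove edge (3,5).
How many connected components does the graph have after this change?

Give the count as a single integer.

Answer: 1

Derivation:
Initial component count: 1
Remove (3,5): not a bridge. Count unchanged: 1.
  After removal, components: {0,1,2,3,4,5}
New component count: 1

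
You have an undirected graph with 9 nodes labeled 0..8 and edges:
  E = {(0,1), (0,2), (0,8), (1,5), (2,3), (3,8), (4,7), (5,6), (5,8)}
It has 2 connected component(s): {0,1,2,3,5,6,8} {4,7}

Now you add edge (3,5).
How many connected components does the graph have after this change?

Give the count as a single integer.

Answer: 2

Derivation:
Initial component count: 2
Add (3,5): endpoints already in same component. Count unchanged: 2.
New component count: 2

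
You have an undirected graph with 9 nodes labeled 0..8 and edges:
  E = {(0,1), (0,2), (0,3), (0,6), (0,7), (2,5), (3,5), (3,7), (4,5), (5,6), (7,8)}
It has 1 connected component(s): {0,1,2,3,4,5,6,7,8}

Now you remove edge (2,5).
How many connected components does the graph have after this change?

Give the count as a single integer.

Answer: 1

Derivation:
Initial component count: 1
Remove (2,5): not a bridge. Count unchanged: 1.
  After removal, components: {0,1,2,3,4,5,6,7,8}
New component count: 1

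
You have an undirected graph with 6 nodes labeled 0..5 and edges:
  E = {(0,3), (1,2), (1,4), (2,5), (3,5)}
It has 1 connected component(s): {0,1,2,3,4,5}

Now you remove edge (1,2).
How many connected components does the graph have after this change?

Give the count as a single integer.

Answer: 2

Derivation:
Initial component count: 1
Remove (1,2): it was a bridge. Count increases: 1 -> 2.
  After removal, components: {0,2,3,5} {1,4}
New component count: 2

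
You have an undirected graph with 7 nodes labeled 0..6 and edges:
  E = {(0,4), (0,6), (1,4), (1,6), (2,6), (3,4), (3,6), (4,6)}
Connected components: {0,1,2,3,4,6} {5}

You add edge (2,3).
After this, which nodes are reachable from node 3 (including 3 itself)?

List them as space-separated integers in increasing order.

Before: nodes reachable from 3: {0,1,2,3,4,6}
Adding (2,3): both endpoints already in same component. Reachability from 3 unchanged.
After: nodes reachable from 3: {0,1,2,3,4,6}

Answer: 0 1 2 3 4 6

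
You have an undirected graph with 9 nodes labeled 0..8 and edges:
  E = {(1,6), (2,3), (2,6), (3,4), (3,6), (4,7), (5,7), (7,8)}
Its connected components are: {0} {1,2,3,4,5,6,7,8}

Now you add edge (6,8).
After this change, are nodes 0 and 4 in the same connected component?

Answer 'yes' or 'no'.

Initial components: {0} {1,2,3,4,5,6,7,8}
Adding edge (6,8): both already in same component {1,2,3,4,5,6,7,8}. No change.
New components: {0} {1,2,3,4,5,6,7,8}
Are 0 and 4 in the same component? no

Answer: no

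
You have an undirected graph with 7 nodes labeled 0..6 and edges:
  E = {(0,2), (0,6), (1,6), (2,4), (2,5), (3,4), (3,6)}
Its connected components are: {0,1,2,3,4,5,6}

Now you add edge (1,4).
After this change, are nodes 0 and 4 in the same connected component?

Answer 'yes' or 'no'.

Initial components: {0,1,2,3,4,5,6}
Adding edge (1,4): both already in same component {0,1,2,3,4,5,6}. No change.
New components: {0,1,2,3,4,5,6}
Are 0 and 4 in the same component? yes

Answer: yes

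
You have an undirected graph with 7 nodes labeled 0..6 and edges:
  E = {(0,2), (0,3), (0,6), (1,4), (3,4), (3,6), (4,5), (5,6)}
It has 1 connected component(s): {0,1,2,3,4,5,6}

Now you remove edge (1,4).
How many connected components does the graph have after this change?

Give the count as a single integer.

Answer: 2

Derivation:
Initial component count: 1
Remove (1,4): it was a bridge. Count increases: 1 -> 2.
  After removal, components: {0,2,3,4,5,6} {1}
New component count: 2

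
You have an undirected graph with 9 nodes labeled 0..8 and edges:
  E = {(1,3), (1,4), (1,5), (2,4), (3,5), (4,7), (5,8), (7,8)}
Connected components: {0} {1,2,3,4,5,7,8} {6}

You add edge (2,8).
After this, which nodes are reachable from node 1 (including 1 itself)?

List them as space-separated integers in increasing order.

Before: nodes reachable from 1: {1,2,3,4,5,7,8}
Adding (2,8): both endpoints already in same component. Reachability from 1 unchanged.
After: nodes reachable from 1: {1,2,3,4,5,7,8}

Answer: 1 2 3 4 5 7 8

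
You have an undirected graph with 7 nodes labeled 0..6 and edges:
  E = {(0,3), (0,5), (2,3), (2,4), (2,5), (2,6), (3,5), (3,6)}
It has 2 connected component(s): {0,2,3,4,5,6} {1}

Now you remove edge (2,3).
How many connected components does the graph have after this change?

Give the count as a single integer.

Answer: 2

Derivation:
Initial component count: 2
Remove (2,3): not a bridge. Count unchanged: 2.
  After removal, components: {0,2,3,4,5,6} {1}
New component count: 2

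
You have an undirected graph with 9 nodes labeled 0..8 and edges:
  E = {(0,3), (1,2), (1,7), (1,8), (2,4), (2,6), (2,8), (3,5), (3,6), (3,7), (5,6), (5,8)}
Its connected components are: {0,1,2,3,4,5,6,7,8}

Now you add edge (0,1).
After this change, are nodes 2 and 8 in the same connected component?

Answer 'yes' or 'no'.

Initial components: {0,1,2,3,4,5,6,7,8}
Adding edge (0,1): both already in same component {0,1,2,3,4,5,6,7,8}. No change.
New components: {0,1,2,3,4,5,6,7,8}
Are 2 and 8 in the same component? yes

Answer: yes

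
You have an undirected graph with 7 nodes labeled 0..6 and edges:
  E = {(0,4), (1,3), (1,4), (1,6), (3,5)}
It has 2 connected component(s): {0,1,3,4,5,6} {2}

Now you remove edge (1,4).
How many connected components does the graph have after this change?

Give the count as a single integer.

Answer: 3

Derivation:
Initial component count: 2
Remove (1,4): it was a bridge. Count increases: 2 -> 3.
  After removal, components: {0,4} {1,3,5,6} {2}
New component count: 3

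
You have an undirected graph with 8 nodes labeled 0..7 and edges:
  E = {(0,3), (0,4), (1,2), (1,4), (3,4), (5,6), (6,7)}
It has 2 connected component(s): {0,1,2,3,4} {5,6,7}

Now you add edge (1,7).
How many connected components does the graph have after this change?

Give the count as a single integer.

Answer: 1

Derivation:
Initial component count: 2
Add (1,7): merges two components. Count decreases: 2 -> 1.
New component count: 1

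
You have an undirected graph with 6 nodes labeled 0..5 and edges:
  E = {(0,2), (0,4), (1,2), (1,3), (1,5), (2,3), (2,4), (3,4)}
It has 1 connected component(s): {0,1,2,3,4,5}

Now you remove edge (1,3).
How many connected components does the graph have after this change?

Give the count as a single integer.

Initial component count: 1
Remove (1,3): not a bridge. Count unchanged: 1.
  After removal, components: {0,1,2,3,4,5}
New component count: 1

Answer: 1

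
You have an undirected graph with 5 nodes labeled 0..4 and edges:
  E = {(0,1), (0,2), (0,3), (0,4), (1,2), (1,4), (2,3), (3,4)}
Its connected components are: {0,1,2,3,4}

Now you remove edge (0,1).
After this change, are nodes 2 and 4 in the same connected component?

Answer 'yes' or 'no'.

Initial components: {0,1,2,3,4}
Removing edge (0,1): not a bridge — component count unchanged at 1.
New components: {0,1,2,3,4}
Are 2 and 4 in the same component? yes

Answer: yes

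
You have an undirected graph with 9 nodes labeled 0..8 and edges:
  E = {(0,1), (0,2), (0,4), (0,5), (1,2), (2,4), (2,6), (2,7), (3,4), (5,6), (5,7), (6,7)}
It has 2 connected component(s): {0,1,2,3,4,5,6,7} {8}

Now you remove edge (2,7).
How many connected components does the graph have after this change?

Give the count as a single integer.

Initial component count: 2
Remove (2,7): not a bridge. Count unchanged: 2.
  After removal, components: {0,1,2,3,4,5,6,7} {8}
New component count: 2

Answer: 2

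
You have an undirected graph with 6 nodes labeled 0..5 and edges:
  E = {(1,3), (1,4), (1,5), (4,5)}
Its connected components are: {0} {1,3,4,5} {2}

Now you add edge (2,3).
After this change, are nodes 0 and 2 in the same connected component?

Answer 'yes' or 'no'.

Answer: no

Derivation:
Initial components: {0} {1,3,4,5} {2}
Adding edge (2,3): merges {2} and {1,3,4,5}.
New components: {0} {1,2,3,4,5}
Are 0 and 2 in the same component? no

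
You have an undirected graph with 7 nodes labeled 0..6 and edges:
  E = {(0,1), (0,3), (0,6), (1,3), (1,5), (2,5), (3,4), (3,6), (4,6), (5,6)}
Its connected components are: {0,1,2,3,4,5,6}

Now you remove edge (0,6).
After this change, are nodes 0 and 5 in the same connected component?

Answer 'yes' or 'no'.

Initial components: {0,1,2,3,4,5,6}
Removing edge (0,6): not a bridge — component count unchanged at 1.
New components: {0,1,2,3,4,5,6}
Are 0 and 5 in the same component? yes

Answer: yes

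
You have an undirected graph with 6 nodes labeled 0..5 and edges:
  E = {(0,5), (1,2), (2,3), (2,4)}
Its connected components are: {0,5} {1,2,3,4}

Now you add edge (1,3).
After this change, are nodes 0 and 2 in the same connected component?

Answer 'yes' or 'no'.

Answer: no

Derivation:
Initial components: {0,5} {1,2,3,4}
Adding edge (1,3): both already in same component {1,2,3,4}. No change.
New components: {0,5} {1,2,3,4}
Are 0 and 2 in the same component? no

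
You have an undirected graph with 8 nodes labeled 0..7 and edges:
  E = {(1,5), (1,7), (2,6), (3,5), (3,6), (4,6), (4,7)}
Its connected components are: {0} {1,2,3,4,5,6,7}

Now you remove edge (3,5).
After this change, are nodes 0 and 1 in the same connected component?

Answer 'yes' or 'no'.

Initial components: {0} {1,2,3,4,5,6,7}
Removing edge (3,5): not a bridge — component count unchanged at 2.
New components: {0} {1,2,3,4,5,6,7}
Are 0 and 1 in the same component? no

Answer: no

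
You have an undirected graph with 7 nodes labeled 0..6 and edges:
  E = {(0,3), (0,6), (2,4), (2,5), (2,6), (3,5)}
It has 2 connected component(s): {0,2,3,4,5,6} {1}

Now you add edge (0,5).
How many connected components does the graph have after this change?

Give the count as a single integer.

Initial component count: 2
Add (0,5): endpoints already in same component. Count unchanged: 2.
New component count: 2

Answer: 2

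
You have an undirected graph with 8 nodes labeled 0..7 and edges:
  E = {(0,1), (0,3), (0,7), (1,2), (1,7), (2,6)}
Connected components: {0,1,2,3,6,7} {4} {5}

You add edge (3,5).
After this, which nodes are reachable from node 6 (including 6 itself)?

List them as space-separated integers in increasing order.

Before: nodes reachable from 6: {0,1,2,3,6,7}
Adding (3,5): merges 6's component with another. Reachability grows.
After: nodes reachable from 6: {0,1,2,3,5,6,7}

Answer: 0 1 2 3 5 6 7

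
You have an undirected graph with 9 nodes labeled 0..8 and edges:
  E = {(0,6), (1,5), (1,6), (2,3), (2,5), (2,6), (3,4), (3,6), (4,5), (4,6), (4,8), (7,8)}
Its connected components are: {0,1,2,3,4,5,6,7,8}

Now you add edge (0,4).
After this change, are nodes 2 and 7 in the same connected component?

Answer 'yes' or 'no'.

Initial components: {0,1,2,3,4,5,6,7,8}
Adding edge (0,4): both already in same component {0,1,2,3,4,5,6,7,8}. No change.
New components: {0,1,2,3,4,5,6,7,8}
Are 2 and 7 in the same component? yes

Answer: yes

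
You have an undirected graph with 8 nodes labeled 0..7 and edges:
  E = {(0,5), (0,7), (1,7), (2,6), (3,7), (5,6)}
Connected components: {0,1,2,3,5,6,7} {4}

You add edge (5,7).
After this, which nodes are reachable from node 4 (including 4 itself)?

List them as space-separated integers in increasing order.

Before: nodes reachable from 4: {4}
Adding (5,7): both endpoints already in same component. Reachability from 4 unchanged.
After: nodes reachable from 4: {4}

Answer: 4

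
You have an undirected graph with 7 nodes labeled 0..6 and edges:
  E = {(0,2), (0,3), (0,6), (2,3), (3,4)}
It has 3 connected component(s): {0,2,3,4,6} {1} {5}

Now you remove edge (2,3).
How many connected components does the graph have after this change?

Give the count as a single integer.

Answer: 3

Derivation:
Initial component count: 3
Remove (2,3): not a bridge. Count unchanged: 3.
  After removal, components: {0,2,3,4,6} {1} {5}
New component count: 3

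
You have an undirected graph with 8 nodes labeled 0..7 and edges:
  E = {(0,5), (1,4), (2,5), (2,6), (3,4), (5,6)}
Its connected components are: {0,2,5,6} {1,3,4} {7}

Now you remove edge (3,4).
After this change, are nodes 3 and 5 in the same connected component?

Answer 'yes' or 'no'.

Answer: no

Derivation:
Initial components: {0,2,5,6} {1,3,4} {7}
Removing edge (3,4): it was a bridge — component count 3 -> 4.
New components: {0,2,5,6} {1,4} {3} {7}
Are 3 and 5 in the same component? no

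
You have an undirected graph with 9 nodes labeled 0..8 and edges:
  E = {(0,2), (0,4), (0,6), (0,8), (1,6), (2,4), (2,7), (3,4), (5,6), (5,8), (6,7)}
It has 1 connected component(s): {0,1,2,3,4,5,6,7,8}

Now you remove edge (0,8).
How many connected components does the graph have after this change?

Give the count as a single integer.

Answer: 1

Derivation:
Initial component count: 1
Remove (0,8): not a bridge. Count unchanged: 1.
  After removal, components: {0,1,2,3,4,5,6,7,8}
New component count: 1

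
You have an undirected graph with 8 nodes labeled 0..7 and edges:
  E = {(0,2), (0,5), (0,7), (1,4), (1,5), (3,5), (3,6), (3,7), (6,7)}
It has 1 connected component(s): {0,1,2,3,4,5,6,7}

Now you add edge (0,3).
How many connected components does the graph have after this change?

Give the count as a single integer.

Answer: 1

Derivation:
Initial component count: 1
Add (0,3): endpoints already in same component. Count unchanged: 1.
New component count: 1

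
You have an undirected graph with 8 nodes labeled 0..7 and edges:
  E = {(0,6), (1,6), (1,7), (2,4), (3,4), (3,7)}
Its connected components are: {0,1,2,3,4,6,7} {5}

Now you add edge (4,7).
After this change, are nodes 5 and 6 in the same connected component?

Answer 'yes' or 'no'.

Answer: no

Derivation:
Initial components: {0,1,2,3,4,6,7} {5}
Adding edge (4,7): both already in same component {0,1,2,3,4,6,7}. No change.
New components: {0,1,2,3,4,6,7} {5}
Are 5 and 6 in the same component? no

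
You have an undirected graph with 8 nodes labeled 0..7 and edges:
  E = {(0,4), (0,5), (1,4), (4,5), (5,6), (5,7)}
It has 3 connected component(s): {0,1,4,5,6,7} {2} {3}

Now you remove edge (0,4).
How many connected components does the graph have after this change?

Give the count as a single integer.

Answer: 3

Derivation:
Initial component count: 3
Remove (0,4): not a bridge. Count unchanged: 3.
  After removal, components: {0,1,4,5,6,7} {2} {3}
New component count: 3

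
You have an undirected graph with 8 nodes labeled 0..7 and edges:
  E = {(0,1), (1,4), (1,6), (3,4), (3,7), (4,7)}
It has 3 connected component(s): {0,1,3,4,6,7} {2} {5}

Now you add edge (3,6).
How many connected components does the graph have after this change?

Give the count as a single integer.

Answer: 3

Derivation:
Initial component count: 3
Add (3,6): endpoints already in same component. Count unchanged: 3.
New component count: 3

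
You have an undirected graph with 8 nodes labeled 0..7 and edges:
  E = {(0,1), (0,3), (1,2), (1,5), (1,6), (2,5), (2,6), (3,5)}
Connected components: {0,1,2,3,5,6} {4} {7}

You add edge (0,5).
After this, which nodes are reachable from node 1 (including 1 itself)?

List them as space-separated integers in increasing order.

Before: nodes reachable from 1: {0,1,2,3,5,6}
Adding (0,5): both endpoints already in same component. Reachability from 1 unchanged.
After: nodes reachable from 1: {0,1,2,3,5,6}

Answer: 0 1 2 3 5 6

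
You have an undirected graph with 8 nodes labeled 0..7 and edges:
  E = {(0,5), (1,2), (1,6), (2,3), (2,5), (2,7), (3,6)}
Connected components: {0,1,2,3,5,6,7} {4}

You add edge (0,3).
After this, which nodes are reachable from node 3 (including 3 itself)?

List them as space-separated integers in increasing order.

Answer: 0 1 2 3 5 6 7

Derivation:
Before: nodes reachable from 3: {0,1,2,3,5,6,7}
Adding (0,3): both endpoints already in same component. Reachability from 3 unchanged.
After: nodes reachable from 3: {0,1,2,3,5,6,7}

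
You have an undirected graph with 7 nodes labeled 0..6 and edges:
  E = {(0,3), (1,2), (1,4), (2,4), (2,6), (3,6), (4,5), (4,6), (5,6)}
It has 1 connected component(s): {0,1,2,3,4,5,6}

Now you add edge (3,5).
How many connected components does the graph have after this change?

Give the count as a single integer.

Initial component count: 1
Add (3,5): endpoints already in same component. Count unchanged: 1.
New component count: 1

Answer: 1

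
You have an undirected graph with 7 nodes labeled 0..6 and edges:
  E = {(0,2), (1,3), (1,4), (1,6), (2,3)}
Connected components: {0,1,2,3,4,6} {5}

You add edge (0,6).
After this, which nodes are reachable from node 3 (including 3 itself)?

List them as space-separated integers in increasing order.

Before: nodes reachable from 3: {0,1,2,3,4,6}
Adding (0,6): both endpoints already in same component. Reachability from 3 unchanged.
After: nodes reachable from 3: {0,1,2,3,4,6}

Answer: 0 1 2 3 4 6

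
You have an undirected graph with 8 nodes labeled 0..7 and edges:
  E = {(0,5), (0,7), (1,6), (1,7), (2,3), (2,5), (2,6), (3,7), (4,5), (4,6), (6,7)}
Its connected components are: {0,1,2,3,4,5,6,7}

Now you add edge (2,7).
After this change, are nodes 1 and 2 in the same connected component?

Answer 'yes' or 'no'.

Answer: yes

Derivation:
Initial components: {0,1,2,3,4,5,6,7}
Adding edge (2,7): both already in same component {0,1,2,3,4,5,6,7}. No change.
New components: {0,1,2,3,4,5,6,7}
Are 1 and 2 in the same component? yes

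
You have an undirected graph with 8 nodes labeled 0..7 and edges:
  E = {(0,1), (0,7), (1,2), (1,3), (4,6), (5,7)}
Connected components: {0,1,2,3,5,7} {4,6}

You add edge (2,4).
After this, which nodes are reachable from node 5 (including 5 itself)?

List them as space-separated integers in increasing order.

Before: nodes reachable from 5: {0,1,2,3,5,7}
Adding (2,4): merges 5's component with another. Reachability grows.
After: nodes reachable from 5: {0,1,2,3,4,5,6,7}

Answer: 0 1 2 3 4 5 6 7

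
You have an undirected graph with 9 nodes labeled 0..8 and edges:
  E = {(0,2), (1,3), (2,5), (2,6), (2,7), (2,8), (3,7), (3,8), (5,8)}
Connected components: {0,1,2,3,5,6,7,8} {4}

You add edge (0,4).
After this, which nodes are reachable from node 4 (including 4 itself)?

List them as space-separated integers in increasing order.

Answer: 0 1 2 3 4 5 6 7 8

Derivation:
Before: nodes reachable from 4: {4}
Adding (0,4): merges 4's component with another. Reachability grows.
After: nodes reachable from 4: {0,1,2,3,4,5,6,7,8}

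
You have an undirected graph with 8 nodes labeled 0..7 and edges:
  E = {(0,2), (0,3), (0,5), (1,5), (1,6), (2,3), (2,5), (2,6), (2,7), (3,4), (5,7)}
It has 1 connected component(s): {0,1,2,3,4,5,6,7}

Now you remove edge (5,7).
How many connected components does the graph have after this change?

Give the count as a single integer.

Answer: 1

Derivation:
Initial component count: 1
Remove (5,7): not a bridge. Count unchanged: 1.
  After removal, components: {0,1,2,3,4,5,6,7}
New component count: 1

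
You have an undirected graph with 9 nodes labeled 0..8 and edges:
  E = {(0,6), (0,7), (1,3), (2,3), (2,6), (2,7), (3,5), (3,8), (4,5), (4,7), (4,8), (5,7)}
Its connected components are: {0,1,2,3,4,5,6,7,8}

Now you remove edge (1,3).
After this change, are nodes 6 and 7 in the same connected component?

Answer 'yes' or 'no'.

Answer: yes

Derivation:
Initial components: {0,1,2,3,4,5,6,7,8}
Removing edge (1,3): it was a bridge — component count 1 -> 2.
New components: {0,2,3,4,5,6,7,8} {1}
Are 6 and 7 in the same component? yes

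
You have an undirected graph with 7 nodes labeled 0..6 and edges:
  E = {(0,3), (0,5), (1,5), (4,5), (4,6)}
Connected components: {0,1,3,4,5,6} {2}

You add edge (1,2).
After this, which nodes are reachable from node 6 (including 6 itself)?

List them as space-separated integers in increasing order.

Answer: 0 1 2 3 4 5 6

Derivation:
Before: nodes reachable from 6: {0,1,3,4,5,6}
Adding (1,2): merges 6's component with another. Reachability grows.
After: nodes reachable from 6: {0,1,2,3,4,5,6}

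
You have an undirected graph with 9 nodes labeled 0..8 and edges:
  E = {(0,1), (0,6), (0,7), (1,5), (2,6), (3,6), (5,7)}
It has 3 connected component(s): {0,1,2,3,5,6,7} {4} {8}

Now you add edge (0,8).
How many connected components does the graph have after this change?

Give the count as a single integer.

Answer: 2

Derivation:
Initial component count: 3
Add (0,8): merges two components. Count decreases: 3 -> 2.
New component count: 2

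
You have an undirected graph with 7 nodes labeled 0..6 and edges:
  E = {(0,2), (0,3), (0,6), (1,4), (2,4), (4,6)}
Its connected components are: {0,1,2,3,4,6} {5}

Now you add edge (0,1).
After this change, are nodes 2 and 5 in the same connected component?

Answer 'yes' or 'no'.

Initial components: {0,1,2,3,4,6} {5}
Adding edge (0,1): both already in same component {0,1,2,3,4,6}. No change.
New components: {0,1,2,3,4,6} {5}
Are 2 and 5 in the same component? no

Answer: no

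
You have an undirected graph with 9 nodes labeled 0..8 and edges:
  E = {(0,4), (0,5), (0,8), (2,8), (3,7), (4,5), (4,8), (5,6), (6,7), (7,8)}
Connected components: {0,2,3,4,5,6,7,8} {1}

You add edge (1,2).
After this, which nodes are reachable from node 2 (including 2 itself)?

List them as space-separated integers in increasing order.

Answer: 0 1 2 3 4 5 6 7 8

Derivation:
Before: nodes reachable from 2: {0,2,3,4,5,6,7,8}
Adding (1,2): merges 2's component with another. Reachability grows.
After: nodes reachable from 2: {0,1,2,3,4,5,6,7,8}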